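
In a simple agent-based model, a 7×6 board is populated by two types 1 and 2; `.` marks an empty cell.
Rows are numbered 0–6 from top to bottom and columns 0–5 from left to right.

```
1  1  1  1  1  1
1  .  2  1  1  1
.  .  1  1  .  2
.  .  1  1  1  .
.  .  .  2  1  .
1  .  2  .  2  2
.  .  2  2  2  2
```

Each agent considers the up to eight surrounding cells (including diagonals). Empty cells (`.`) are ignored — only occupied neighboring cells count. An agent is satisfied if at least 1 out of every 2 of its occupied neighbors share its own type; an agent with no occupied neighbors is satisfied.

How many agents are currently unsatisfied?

(0,0)1 2/2 ✓
(0,1)1 3/4 ✓
(0,2)1 3/4 ✓
(0,3)1 4/5 ✓
(0,4)1 5/5 ✓
(0,5)1 3/3 ✓
(1,0)1 2/2 ✓
(1,2)2 0/6 ✗
(1,3)1 6/7 ✓
(1,4)1 6/7 ✓
(1,5)1 3/4 ✓
(2,2)1 4/5 ✓
(2,3)1 6/7 ✓
(2,5)2 0/3 ✗
(3,2)1 3/4 ✓
(3,3)1 5/6 ✓
(3,4)1 3/5 ✓
(4,3)2 2/6 ✗
(4,4)1 2/5 ✗
(5,0)1 0/0 ✓
(5,2)2 3/3 ✓
(5,4)2 5/6 ✓
(5,5)2 3/4 ✓
(6,2)2 2/2 ✓
(6,3)2 4/4 ✓
(6,4)2 4/4 ✓
(6,5)2 3/3 ✓
Unsatisfied: (1,2), (2,5), (4,3), (4,4) — 4 in total.

4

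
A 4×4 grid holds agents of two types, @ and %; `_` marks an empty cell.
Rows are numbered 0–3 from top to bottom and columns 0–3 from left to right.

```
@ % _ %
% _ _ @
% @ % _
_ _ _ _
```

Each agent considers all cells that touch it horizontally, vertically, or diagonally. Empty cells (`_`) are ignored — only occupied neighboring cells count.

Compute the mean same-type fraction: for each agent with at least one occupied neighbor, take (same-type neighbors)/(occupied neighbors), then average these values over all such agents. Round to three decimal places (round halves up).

0.188

Row 0: (0,0)@ 0/2 · (0,1)% 1/2 · (0,3)% 0/1
Row 1: (1,0)% 2/4 · (1,3)@ 0/2
Row 2: (2,0)% 1/2 · (2,1)@ 0/3 · (2,2)% 0/2
Sum over 8 agents: 0/2 + 1/2 + 0/1 + 2/4 + 0/2 + 1/2 + 0/3 + 0/2 = 3/2; mean = 3/2 ÷ 8 = 3/16 = 0.1875 → 0.188.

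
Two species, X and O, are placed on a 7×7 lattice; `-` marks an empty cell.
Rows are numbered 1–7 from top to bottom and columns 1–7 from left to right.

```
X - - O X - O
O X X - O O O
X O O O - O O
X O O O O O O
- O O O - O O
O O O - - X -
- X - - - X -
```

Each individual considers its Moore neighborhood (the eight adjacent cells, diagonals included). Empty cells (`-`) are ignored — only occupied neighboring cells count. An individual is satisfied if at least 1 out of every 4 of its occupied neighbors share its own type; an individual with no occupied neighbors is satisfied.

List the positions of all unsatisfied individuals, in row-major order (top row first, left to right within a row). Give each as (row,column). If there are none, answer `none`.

(1,5), (2,3), (7,2)

Row 1: (1,1)X 1/2 ok · (1,4)O 1/3 ok · (1,5)X 0/3 unhappy · (1,7)O 2/2 ok
Row 2: (2,1)O 1/4 ok · (2,2)X 3/6 ok · (2,3)X 1/5 unhappy · (2,5)O 4/5 ok · (2,6)O 5/6 ok · (2,7)O 4/4 ok
Row 3: (3,1)X 2/5 ok · (3,2)O 4/8 ok · (3,3)O 5/7 ok · (3,4)O 5/6 ok · (3,6)O 7/7 ok · (3,7)O 5/5 ok
Row 4: (4,1)X 1/4 ok · (4,2)O 5/7 ok · (4,3)O 8/8 ok · (4,4)O 6/6 ok · (4,5)O 6/6 ok · (4,6)O 6/6 ok · (4,7)O 5/5 ok
Row 5: (5,2)O 6/7 ok · (5,3)O 7/7 ok · (5,4)O 5/5 ok · (5,6)O 4/5 ok · (5,7)O 3/4 ok
Row 6: (6,1)O 2/3 ok · (6,2)O 4/5 ok · (6,3)O 4/5 ok · (6,6)X 1/3 ok
Row 7: (7,2)X 0/3 unhappy · (7,6)X 1/1 ok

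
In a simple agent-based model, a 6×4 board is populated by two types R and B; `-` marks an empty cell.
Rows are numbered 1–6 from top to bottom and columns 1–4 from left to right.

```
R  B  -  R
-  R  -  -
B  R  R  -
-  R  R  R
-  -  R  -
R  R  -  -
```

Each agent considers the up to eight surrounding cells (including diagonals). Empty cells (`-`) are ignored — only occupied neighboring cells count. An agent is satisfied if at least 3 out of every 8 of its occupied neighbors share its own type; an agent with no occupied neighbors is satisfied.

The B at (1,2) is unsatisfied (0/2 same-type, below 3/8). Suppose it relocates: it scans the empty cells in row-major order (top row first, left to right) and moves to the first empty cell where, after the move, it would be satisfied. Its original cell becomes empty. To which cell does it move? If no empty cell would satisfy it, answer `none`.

Vacating (1,2). Empty cells in order:
  (1,3): 0/2 same-type → still unsatisfied.
  (2,1): 1/4 same-type → still unsatisfied.
  (2,3): 0/4 same-type → still unsatisfied.
  (2,4): 0/2 same-type → still unsatisfied.
  (3,4): 0/3 same-type → still unsatisfied.
  (4,1): 1/3 same-type → still unsatisfied.
  (5,1): 0/3 same-type → still unsatisfied.
  (5,2): 0/5 same-type → still unsatisfied.
  (5,4): 0/3 same-type → still unsatisfied.
  (6,3): 0/2 same-type → still unsatisfied.
  (6,4): 0/1 same-type → still unsatisfied.

none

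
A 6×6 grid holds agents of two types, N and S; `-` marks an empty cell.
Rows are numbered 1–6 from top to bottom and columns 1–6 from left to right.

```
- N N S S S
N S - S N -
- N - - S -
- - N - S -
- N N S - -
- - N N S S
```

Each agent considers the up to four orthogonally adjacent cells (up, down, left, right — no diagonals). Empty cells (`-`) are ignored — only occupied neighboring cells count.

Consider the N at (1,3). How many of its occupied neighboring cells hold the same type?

1

Occupied neighbors of (1,3): (1,2)=N, (1,4)=S.
Same type (N): 1 of 2.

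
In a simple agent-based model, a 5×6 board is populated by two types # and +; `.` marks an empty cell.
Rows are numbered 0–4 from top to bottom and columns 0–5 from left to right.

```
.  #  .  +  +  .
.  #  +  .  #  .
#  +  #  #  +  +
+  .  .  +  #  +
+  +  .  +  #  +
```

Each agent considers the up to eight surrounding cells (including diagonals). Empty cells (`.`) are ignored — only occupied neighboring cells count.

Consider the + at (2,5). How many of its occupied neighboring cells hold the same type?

2

Occupied neighbors of (2,5): (1,4)=#, (2,4)=+, (3,4)=#, (3,5)=+.
Same type (+): 2 of 4.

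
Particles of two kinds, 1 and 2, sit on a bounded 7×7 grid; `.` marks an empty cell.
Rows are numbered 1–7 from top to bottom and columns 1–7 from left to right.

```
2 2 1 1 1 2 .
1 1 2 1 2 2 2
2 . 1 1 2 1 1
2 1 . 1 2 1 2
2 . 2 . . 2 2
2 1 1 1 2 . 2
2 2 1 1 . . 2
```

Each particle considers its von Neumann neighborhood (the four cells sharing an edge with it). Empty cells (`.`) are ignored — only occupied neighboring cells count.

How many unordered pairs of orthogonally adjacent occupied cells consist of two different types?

26

Scan each occupied cell's neighbors to the right and below so each pair is counted once.
Row 1: 2(1,1)–2(1,2)= 2(1,1)–1(2,1)≠ 2(1,2)–1(1,3)≠ 2(1,2)–1(2,2)≠ 1(1,3)–1(1,4)= 1(1,3)–2(2,3)≠ 1(1,4)–1(1,5)= 1(1,4)–1(2,4)= 1(1,5)–2(1,6)≠ 1(1,5)–2(2,5)≠ 2(1,6)–2(2,6)=  → 6/11 unlike.
Row 2: 1(2,1)–1(2,2)= 1(2,1)–2(3,1)≠ 1(2,2)–2(2,3)≠ 2(2,3)–1(2,4)≠ 2(2,3)–1(3,3)≠ 1(2,4)–2(2,5)≠ 1(2,4)–1(3,4)= 2(2,5)–2(2,6)= 2(2,5)–2(3,5)= 2(2,6)–2(2,7)= 2(2,6)–1(3,6)≠ 2(2,7)–1(3,7)≠  → 7/12 unlike.
Row 3: 2(3,1)–2(4,1)= 1(3,3)–1(3,4)= 1(3,4)–2(3,5)≠ 1(3,4)–1(4,4)= 2(3,5)–1(3,6)≠ 2(3,5)–2(4,5)= 1(3,6)–1(3,7)= 1(3,6)–1(4,6)= 1(3,7)–2(4,7)≠  → 3/9 unlike.
Row 4: 2(4,1)–1(4,2)≠ 2(4,1)–2(5,1)= 1(4,4)–2(4,5)≠ 2(4,5)–1(4,6)≠ 1(4,6)–2(4,7)≠ 1(4,6)–2(5,6)≠ 2(4,7)–2(5,7)=  → 5/7 unlike.
Row 5: 2(5,1)–2(6,1)= 2(5,3)–1(6,3)≠ 2(5,6)–2(5,7)= 2(5,7)–2(6,7)=  → 1/4 unlike.
Row 6: 2(6,1)–1(6,2)≠ 2(6,1)–2(7,1)= 1(6,2)–1(6,3)= 1(6,2)–2(7,2)≠ 1(6,3)–1(6,4)= 1(6,3)–1(7,3)= 1(6,4)–2(6,5)≠ 1(6,4)–1(7,4)= 2(6,7)–2(7,7)=  → 3/9 unlike.
Row 7: 2(7,1)–2(7,2)= 2(7,2)–1(7,3)≠ 1(7,3)–1(7,4)=  → 1/3 unlike.
Total adjacent occupied pairs: 55; unlike-type pairs: 26.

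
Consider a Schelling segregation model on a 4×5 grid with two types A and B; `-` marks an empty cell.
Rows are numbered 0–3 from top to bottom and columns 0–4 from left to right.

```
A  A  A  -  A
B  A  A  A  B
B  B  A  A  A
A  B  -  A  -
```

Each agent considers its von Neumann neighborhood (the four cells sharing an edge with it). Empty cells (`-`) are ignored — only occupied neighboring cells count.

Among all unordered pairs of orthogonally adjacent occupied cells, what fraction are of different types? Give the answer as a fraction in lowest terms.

Scan each occupied cell's neighbors to the right and below so each pair is counted once.
From row 0: 2 unlike of 6 pairs (running 2/6).
From row 1: 4 unlike of 9 pairs (running 6/15).
From row 2: 2 unlike of 7 pairs (running 8/22).
From row 3: 1 unlike of 1 pairs (running 9/23).
Total adjacent occupied pairs: 23; unlike-type pairs: 9.
9/23 is already in lowest terms.

9/23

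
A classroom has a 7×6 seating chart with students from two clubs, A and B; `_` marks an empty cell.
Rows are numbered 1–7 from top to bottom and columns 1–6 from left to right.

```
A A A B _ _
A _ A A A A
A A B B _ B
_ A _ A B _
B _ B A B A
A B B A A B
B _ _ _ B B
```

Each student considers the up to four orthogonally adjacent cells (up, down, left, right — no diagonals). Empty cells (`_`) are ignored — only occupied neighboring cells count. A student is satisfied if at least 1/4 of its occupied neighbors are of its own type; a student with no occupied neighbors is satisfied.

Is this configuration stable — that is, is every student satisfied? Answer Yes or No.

(1,1)A 2/2 satisfied
(1,2)A 2/2 satisfied
(1,3)A 2/3 satisfied
(1,4)B 0/2 not
(2,1)A 2/2 satisfied
(2,3)A 2/3 satisfied
(2,4)A 2/4 satisfied
(2,5)A 2/2 satisfied
(2,6)A 1/2 satisfied
(3,1)A 2/2 satisfied
(3,2)A 2/3 satisfied
(3,3)B 1/3 satisfied
(3,4)B 1/3 satisfied
(3,6)B 0/1 not
(4,2)A 1/1 satisfied
(4,4)A 1/3 satisfied
(4,5)B 1/2 satisfied
(5,1)B 0/1 not
(5,3)B 1/2 satisfied
(5,4)A 2/4 satisfied
(5,5)B 1/4 satisfied
(5,6)A 0/2 not
(6,1)A 0/3 not
(6,2)B 1/2 satisfied
(6,3)B 2/3 satisfied
(6,4)A 2/3 satisfied
(6,5)A 1/4 satisfied
(6,6)B 1/3 satisfied
(7,1)B 0/1 not
(7,5)B 1/2 satisfied
(7,6)B 2/2 satisfied
For instance (1,4) has only 0/2 same-type neighbors, below 1/4.

No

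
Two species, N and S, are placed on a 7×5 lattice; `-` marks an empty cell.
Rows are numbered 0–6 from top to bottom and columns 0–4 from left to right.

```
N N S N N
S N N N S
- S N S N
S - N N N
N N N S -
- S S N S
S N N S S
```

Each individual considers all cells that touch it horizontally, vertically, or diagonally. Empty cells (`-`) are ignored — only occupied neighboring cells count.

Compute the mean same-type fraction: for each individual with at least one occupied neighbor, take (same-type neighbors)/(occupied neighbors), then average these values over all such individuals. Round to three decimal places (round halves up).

0.468

Row 0: (0,0)N 2/3 · (0,1)N 3/5 · (0,2)S 0/5 · (0,3)N 3/5 · (0,4)N 2/3
Row 1: (1,0)S 1/4 · (1,1)N 4/7 · (1,2)N 5/8 · (1,3)N 5/8 · (1,4)S 1/5
Row 2: (2,1)S 2/6 · (2,2)N 5/7 · (2,3)S 1/8 · (2,4)N 3/5
Row 3: (3,0)S 1/3 · (3,2)N 4/7 · (3,3)N 5/7 · (3,4)N 2/4
Row 4: (4,0)N 1/3 · (4,1)N 3/6 · (4,2)N 4/7 · (4,3)S 2/7
Row 5: (5,1)S 2/7 · (5,2)S 3/8 · (5,3)N 2/7 · (5,4)S 3/4
Row 6: (6,0)S 1/2 · (6,1)N 1/4 · (6,2)N 2/5 · (6,3)S 3/5 · (6,4)S 2/3
Sum over 31 individuals: 2/3 + 3/5 + 0/5 + 3/5 + 2/3 + 1/4 + 4/7 + 5/8 + 5/8 + 1/5 + 2/6 + 5/7 + 1/8 + 3/5 + 1/3 + 4/7 + 5/7 + 2/4 + 1/3 + 3/6 + 4/7 + 2/7 + 2/7 + 3/8 + 2/7 + 3/4 + 1/2 + 1/4 + 2/5 + 3/5 + 2/3 = 29/2; mean = 29/2 ÷ 31 = 29/62 = 0.467741… → 0.468.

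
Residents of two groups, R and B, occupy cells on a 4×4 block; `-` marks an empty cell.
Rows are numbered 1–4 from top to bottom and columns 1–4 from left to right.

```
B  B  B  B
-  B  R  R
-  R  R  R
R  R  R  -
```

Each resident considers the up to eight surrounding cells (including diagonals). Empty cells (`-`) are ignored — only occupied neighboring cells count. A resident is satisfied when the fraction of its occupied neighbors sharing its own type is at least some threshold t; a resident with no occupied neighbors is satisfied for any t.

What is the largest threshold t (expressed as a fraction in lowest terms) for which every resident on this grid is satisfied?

1/3

(1,1)B 2/2
(1,2)B 3/4
(1,3)B 3/5
(1,4)B 1/3
(2,2)B 3/6
(2,3)R 4/8
(2,4)R 3/5
(3,2)R 5/6
(3,3)R 6/7
(3,4)R 4/4
(4,1)R 2/2
(4,2)R 4/4
(4,3)R 4/4
The smallest same-type fraction is 1/3 at (1,4), which reduces to 1/3. Any threshold above that leaves this resident unsatisfied.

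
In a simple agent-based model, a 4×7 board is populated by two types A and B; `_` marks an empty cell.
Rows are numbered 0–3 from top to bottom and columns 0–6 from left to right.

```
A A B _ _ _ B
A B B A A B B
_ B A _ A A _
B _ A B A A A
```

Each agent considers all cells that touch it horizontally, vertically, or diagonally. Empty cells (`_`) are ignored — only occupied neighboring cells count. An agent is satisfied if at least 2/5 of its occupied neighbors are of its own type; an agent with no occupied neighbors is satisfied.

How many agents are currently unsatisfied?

(0,0)A 2/3 satisfied
(0,1)A 2/5 satisfied
(0,2)B 2/4 satisfied
(0,6)B 2/2 satisfied
(1,0)A 2/4 satisfied
(1,1)B 3/7 satisfied
(1,2)B 3/6 satisfied
(1,3)A 3/5 satisfied
(1,4)A 3/4 satisfied
(1,5)B 2/5 satisfied
(1,6)B 2/3 satisfied
(2,1)B 3/6 satisfied
(2,2)A 2/6 not
(2,4)A 5/7 satisfied
(2,5)A 5/7 satisfied
(3,0)B 1/1 satisfied
(3,2)A 1/3 not
(3,3)B 0/4 not
(3,4)A 3/4 satisfied
(3,5)A 4/4 satisfied
(3,6)A 2/2 satisfied
Unsatisfied: (2,2), (3,2), (3,3) — 3 in total.

3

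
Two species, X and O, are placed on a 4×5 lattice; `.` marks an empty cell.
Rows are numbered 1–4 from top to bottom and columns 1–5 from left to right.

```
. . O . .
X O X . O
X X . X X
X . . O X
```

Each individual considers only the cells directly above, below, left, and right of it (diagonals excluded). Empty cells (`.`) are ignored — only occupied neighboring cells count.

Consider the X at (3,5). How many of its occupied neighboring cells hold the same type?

2

Occupied neighbors of (3,5): (2,5)=O, (4,5)=X, (3,4)=X.
Same type (X): 2 of 3.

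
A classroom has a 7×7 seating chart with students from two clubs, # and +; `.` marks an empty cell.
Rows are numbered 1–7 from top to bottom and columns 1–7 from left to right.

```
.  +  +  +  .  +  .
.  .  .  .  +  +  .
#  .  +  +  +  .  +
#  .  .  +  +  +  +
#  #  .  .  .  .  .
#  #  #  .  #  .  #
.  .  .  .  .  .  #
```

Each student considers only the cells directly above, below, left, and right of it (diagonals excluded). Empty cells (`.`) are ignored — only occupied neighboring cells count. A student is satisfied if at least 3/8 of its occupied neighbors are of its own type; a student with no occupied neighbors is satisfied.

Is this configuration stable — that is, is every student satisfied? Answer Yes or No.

Row 1: (1,2)+ 1/1 satisfied · (1,3)+ 2/2 satisfied · (1,4)+ 1/1 satisfied · (1,6)+ 1/1 satisfied
Row 2: (2,5)+ 2/2 satisfied · (2,6)+ 2/2 satisfied
Row 3: (3,1)# 1/1 satisfied · (3,3)+ 1/1 satisfied · (3,4)+ 3/3 satisfied · (3,5)+ 3/3 satisfied · (3,7)+ 1/1 satisfied
Row 4: (4,1)# 2/2 satisfied · (4,4)+ 2/2 satisfied · (4,5)+ 3/3 satisfied · (4,6)+ 2/2 satisfied · (4,7)+ 2/2 satisfied
Row 5: (5,1)# 3/3 satisfied · (5,2)# 2/2 satisfied
Row 6: (6,1)# 2/2 satisfied · (6,2)# 3/3 satisfied · (6,3)# 1/1 satisfied · (6,5)# 0/0 satisfied · (6,7)# 1/1 satisfied
Row 7: (7,7)# 1/1 satisfied
All meet the threshold, so the configuration is stable.

Yes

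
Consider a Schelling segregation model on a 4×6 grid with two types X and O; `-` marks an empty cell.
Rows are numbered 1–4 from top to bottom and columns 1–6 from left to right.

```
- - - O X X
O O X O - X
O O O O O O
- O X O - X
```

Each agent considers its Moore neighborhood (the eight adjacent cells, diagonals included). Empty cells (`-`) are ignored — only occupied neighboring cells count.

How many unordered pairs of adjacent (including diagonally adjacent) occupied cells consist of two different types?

17

Scan each occupied cell's neighbors to the right and below (and the two forward diagonals) so each pair is counted once.
From row 1: 3 unlike of 7 pairs (running 3/7).
From row 2: 7 unlike of 16 pairs (running 10/23).
From row 3: 5 unlike of 16 pairs (running 15/39).
From row 4: 2 unlike of 2 pairs (running 17/41).
Total adjacent occupied pairs: 41; unlike-type pairs: 17.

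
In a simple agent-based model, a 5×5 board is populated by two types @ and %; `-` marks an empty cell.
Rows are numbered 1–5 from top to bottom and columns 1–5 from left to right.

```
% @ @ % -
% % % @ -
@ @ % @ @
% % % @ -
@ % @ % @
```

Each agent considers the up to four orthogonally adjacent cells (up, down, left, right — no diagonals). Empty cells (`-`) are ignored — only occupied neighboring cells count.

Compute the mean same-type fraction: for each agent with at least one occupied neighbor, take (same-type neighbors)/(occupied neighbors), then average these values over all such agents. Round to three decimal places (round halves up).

Row 1: (1,1)% 1/2 · (1,2)@ 1/3 · (1,3)@ 1/3 · (1,4)% 0/2
Row 2: (2,1)% 2/3 · (2,2)% 2/4 · (2,3)% 2/4 · (2,4)@ 1/3
Row 3: (3,1)@ 1/3 · (3,2)@ 1/4 · (3,3)% 2/4 · (3,4)@ 3/4 · (3,5)@ 1/1
Row 4: (4,1)% 1/3 · (4,2)% 3/4 · (4,3)% 2/4 · (4,4)@ 1/3
Row 5: (5,1)@ 0/2 · (5,2)% 1/3 · (5,3)@ 0/3 · (5,4)% 0/3 · (5,5)@ 0/1
Sum over 22 agents: 1/2 + 1/3 + 1/3 + 0/2 + 2/3 + 2/4 + 2/4 + 1/3 + 1/3 + 1/4 + 2/4 + 3/4 + 1/1 + 1/3 + 3/4 + 2/4 + 1/3 + 0/2 + 1/3 + 0/3 + 0/3 + 0/1 = 33/4; mean = 33/4 ÷ 22 = 3/8 = 0.375 → 0.375.

0.375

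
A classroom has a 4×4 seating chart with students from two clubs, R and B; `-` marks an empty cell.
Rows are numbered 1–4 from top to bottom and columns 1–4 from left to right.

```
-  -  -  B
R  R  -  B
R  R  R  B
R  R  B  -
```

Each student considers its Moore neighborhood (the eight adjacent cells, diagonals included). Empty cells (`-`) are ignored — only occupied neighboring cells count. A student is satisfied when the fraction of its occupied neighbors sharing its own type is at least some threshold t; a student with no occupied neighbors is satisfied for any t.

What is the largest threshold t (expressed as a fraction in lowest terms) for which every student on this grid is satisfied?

(1,4)B 1/1
(2,1)R 3/3
(2,2)R 4/4
(2,4)B 2/3
(3,1)R 5/5
(3,2)R 6/7
(3,3)R 3/6
(3,4)B 2/3
(4,1)R 3/3
(4,2)R 4/5
(4,3)B 1/4
The smallest same-type fraction is 1/4 at (4,3), which reduces to 1/4. Any threshold above that leaves this student unsatisfied.

1/4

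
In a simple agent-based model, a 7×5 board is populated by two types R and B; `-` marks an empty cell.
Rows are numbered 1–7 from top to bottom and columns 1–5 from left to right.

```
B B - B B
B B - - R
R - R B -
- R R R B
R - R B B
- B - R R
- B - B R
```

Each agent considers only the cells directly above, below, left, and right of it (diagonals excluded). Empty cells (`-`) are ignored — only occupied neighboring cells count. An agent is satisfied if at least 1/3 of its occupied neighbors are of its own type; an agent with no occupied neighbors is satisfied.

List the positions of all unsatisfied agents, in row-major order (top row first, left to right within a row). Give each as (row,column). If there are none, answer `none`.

Row 1: (1,1)B 2/2 satisfied · (1,2)B 2/2 satisfied · (1,4)B 1/1 satisfied · (1,5)B 1/2 satisfied
Row 2: (2,1)B 2/3 satisfied · (2,2)B 2/2 satisfied · (2,5)R 0/1 not
Row 3: (3,1)R 0/1 not · (3,3)R 1/2 satisfied · (3,4)B 0/2 not
Row 4: (4,2)R 1/1 satisfied · (4,3)R 4/4 satisfied · (4,4)R 1/4 not · (4,5)B 1/2 satisfied
Row 5: (5,1)R 0/0 satisfied · (5,3)R 1/2 satisfied · (5,4)B 1/4 not · (5,5)B 2/3 satisfied
Row 6: (6,2)B 1/1 satisfied · (6,4)R 1/3 satisfied · (6,5)R 2/3 satisfied
Row 7: (7,2)B 1/1 satisfied · (7,4)B 0/2 not · (7,5)R 1/2 satisfied

(2,5), (3,1), (3,4), (4,4), (5,4), (7,4)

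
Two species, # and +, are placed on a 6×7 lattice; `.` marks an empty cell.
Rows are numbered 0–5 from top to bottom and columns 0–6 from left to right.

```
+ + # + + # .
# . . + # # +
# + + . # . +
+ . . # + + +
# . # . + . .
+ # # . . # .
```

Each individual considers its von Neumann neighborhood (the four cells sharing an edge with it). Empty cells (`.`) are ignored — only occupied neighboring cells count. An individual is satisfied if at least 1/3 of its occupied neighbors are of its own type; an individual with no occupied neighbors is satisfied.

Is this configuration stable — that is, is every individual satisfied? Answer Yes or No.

(0,0)+ 1/2 ✓
(0,1)+ 1/2 ✓
(0,2)# 0/2 ✗
(0,3)+ 2/3 ✓
(0,4)+ 1/3 ✓
(0,5)# 1/2 ✓
(1,0)# 1/2 ✓
(1,3)+ 1/2 ✓
(1,4)# 2/4 ✓
(1,5)# 2/3 ✓
(1,6)+ 1/2 ✓
(2,0)# 1/3 ✓
(2,1)+ 1/2 ✓
(2,2)+ 1/1 ✓
(2,4)# 1/2 ✓
(2,6)+ 2/2 ✓
(3,0)+ 0/2 ✗
(3,3)# 0/1 ✗
(3,4)+ 2/4 ✓
(3,5)+ 2/2 ✓
(3,6)+ 2/2 ✓
(4,0)# 0/2 ✗
(4,2)# 1/1 ✓
(4,4)+ 1/1 ✓
(5,0)+ 0/2 ✗
(5,1)# 1/2 ✓
(5,2)# 2/2 ✓
(5,5)# 0/0 ✓
For instance (0,2) has only 0/2 same-type neighbors, below 1/3.

No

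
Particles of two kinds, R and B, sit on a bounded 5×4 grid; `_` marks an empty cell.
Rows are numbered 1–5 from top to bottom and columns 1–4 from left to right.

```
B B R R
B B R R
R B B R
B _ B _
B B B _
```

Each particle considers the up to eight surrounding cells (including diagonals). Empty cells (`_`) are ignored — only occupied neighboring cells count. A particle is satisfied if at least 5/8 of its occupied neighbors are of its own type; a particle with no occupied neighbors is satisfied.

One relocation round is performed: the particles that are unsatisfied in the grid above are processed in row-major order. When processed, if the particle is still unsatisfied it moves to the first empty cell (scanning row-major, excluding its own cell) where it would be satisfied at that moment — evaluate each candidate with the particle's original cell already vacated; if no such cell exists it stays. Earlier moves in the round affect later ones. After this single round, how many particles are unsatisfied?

3

Initially unsatisfied (in order): (1,2), (1,3), (2,3), (3,1), (3,3), (3,4).
  (1,2) → (4,2).
  (1,3): now satisfied by earlier moves; stays.
  (2,3): no empty cell satisfies it; stays.
  (3,1): no empty cell satisfies it; stays.
  (3,3) → (4,4).
  (3,4): no empty cell satisfies it; stays.
Resulting grid:
B _ R R
B B R R
R B _ R
B B B B
B B B _
Unsatisfied now: (2,2), (3,1), (3,4).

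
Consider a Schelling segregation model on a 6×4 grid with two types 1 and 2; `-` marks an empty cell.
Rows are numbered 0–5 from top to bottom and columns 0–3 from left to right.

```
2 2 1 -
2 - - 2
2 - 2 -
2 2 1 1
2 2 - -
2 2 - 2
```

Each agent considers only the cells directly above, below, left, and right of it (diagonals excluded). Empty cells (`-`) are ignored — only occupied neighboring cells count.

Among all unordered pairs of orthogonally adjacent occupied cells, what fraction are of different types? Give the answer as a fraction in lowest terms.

Scan each occupied cell's neighbors to the right and below so each pair is counted once.
From row 0: 1 unlike of 3 pairs (running 1/3).
From row 1: 0 unlike of 1 pairs (running 1/4).
From row 2: 1 unlike of 2 pairs (running 2/6).
From row 3: 1 unlike of 5 pairs (running 3/11).
From row 4: 0 unlike of 3 pairs (running 3/14).
From row 5: 0 unlike of 1 pairs (running 3/15).
Total adjacent occupied pairs: 15; unlike-type pairs: 3.
3/15 reduces to 1/5.

1/5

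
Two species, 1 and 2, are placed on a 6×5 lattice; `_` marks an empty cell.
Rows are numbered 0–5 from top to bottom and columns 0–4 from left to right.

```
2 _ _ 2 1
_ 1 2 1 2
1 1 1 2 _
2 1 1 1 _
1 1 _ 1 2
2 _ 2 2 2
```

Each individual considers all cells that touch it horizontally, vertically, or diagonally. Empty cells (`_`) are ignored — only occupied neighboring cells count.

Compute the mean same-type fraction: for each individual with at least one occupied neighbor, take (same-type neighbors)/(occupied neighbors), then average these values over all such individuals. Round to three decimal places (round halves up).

Row 0: (0,0)2 0/1 · (0,3)2 2/4 · (0,4)1 1/3
Row 1: (1,1)1 3/5 · (1,2)2 2/6 · (1,3)1 2/6 · (1,4)2 2/4
Row 2: (2,0)1 3/4 · (2,1)1 5/7 · (2,2)1 6/8 · (2,3)2 2/6
Row 3: (3,0)2 0/5 · (3,1)1 6/7 · (3,2)1 6/7 · (3,3)1 3/5
Row 4: (4,0)1 2/4 · (4,1)1 3/6 · (4,3)1 2/6 · (4,4)2 2/4
Row 5: (5,0)2 0/2 · (5,2)2 1/3 · (5,3)2 3/4 · (5,4)2 2/3
Sum over 23 individuals: 0/1 + 2/4 + 1/3 + 3/5 + 2/6 + 2/6 + 2/4 + 3/4 + 5/7 + 6/8 + 2/6 + 0/5 + 6/7 + 6/7 + 3/5 + 2/4 + 3/6 + 2/6 + 2/4 + 0/2 + 1/3 + 3/4 + 2/3 = 4639/420; mean = 4639/420 ÷ 23 = 4639/9660 = 0.480227… → 0.480.

0.480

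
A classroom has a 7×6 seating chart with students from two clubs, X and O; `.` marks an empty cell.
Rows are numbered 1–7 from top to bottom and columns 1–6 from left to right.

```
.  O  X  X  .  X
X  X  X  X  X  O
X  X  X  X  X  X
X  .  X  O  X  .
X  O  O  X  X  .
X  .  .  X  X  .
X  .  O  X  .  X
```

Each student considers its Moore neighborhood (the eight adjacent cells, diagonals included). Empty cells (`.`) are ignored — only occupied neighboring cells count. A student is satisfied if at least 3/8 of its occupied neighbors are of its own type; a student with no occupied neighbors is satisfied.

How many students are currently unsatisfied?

5

(1,2)O 0/4 not
(1,3)X 4/5 satisfied
(1,4)X 4/4 satisfied
(1,6)X 1/2 satisfied
(2,1)X 3/4 satisfied
(2,2)X 6/7 satisfied
(2,3)X 7/8 satisfied
(2,4)X 7/7 satisfied
(2,5)X 6/7 satisfied
(2,6)O 0/4 not
(3,1)X 4/4 satisfied
(3,2)X 7/7 satisfied
(3,3)X 6/7 satisfied
(3,4)X 7/8 satisfied
(3,5)X 5/7 satisfied
(3,6)X 3/4 satisfied
(4,1)X 3/4 satisfied
(4,3)X 4/7 satisfied
(4,4)O 1/8 not
(4,5)X 5/6 satisfied
(5,1)X 2/3 satisfied
(5,2)O 1/5 not
(5,3)O 2/5 satisfied
(5,4)X 5/7 satisfied
(5,5)X 4/5 satisfied
(6,1)X 2/3 satisfied
(6,4)X 4/6 satisfied
(6,5)X 5/5 satisfied
(7,1)X 1/1 satisfied
(7,3)O 0/2 not
(7,4)X 2/3 satisfied
(7,6)X 1/1 satisfied
Unsatisfied: (1,2), (2,6), (4,4), (5,2), (7,3) — 5 in total.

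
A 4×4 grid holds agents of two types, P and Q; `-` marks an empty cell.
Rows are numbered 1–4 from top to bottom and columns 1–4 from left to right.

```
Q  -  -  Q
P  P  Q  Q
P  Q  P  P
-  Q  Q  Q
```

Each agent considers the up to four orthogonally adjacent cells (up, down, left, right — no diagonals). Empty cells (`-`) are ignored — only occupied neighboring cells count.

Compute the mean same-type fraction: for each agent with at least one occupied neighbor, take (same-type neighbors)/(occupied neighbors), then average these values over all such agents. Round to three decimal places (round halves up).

0.500

Row 1: (1,1)Q 0/1 · (1,4)Q 1/1
Row 2: (2,1)P 2/3 · (2,2)P 1/3 · (2,3)Q 1/3 · (2,4)Q 2/3
Row 3: (3,1)P 1/2 · (3,2)Q 1/4 · (3,3)P 1/4 · (3,4)P 1/3
Row 4: (4,2)Q 2/2 · (4,3)Q 2/3 · (4,4)Q 1/2
Sum over 13 agents: 0/1 + 1/1 + 2/3 + 1/3 + 1/3 + 2/3 + 1/2 + 1/4 + 1/4 + 1/3 + 2/2 + 2/3 + 1/2 = 13/2; mean = 13/2 ÷ 13 = 1/2 = 0.5 → 0.500.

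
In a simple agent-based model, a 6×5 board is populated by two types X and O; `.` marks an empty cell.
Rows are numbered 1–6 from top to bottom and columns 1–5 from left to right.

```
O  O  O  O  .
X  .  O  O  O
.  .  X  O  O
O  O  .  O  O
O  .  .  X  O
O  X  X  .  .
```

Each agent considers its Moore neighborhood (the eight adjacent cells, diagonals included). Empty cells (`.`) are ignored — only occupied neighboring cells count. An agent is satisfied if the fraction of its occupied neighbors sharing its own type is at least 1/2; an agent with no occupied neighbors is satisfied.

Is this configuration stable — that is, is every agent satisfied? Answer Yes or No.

Row 1: (1,1)O 1/2 satisfied · (1,2)O 3/4 satisfied · (1,3)O 4/4 satisfied · (1,4)O 4/4 satisfied
Row 2: (2,1)X 0/2 not · (2,3)O 5/6 satisfied · (2,4)O 6/7 satisfied · (2,5)O 4/4 satisfied
Row 3: (3,3)X 0/5 not · (3,4)O 6/7 satisfied · (3,5)O 5/5 satisfied
Row 4: (4,1)O 2/2 satisfied · (4,2)O 2/3 satisfied · (4,4)O 4/6 satisfied · (4,5)O 4/5 satisfied
Row 5: (5,1)O 3/4 satisfied · (5,4)X 1/4 not · (5,5)O 2/3 satisfied
Row 6: (6,1)O 1/2 satisfied · (6,2)X 1/3 not · (6,3)X 2/2 satisfied
For instance (2,1) has only 0/2 same-type neighbors, below 1/2.

No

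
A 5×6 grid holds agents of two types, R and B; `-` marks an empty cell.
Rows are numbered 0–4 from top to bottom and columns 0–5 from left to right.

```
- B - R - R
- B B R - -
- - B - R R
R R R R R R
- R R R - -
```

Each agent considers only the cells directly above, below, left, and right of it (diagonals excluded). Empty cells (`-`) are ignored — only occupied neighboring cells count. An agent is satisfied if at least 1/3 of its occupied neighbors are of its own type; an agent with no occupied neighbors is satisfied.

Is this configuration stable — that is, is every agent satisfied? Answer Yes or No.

Row 0: (0,1)B 1/1 ok · (0,3)R 1/1 ok · (0,5)R 0/0 ok
Row 1: (1,1)B 2/2 ok · (1,2)B 2/3 ok · (1,3)R 1/2 ok
Row 2: (2,2)B 1/2 ok · (2,4)R 2/2 ok · (2,5)R 2/2 ok
Row 3: (3,0)R 1/1 ok · (3,1)R 3/3 ok · (3,2)R 3/4 ok · (3,3)R 3/3 ok · (3,4)R 3/3 ok · (3,5)R 2/2 ok
Row 4: (4,1)R 2/2 ok · (4,2)R 3/3 ok · (4,3)R 2/2 ok
All meet the threshold, so the configuration is stable.

Yes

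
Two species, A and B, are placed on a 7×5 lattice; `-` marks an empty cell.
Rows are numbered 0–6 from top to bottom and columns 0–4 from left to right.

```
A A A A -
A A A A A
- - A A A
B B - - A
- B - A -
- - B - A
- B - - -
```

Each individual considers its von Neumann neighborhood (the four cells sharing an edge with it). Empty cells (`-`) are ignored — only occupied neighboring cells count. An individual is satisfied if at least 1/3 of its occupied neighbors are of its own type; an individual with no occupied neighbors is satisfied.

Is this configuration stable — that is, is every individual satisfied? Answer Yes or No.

Row 0: (0,0)A 2/2 ok · (0,1)A 3/3 ok · (0,2)A 3/3 ok · (0,3)A 2/2 ok
Row 1: (1,0)A 2/2 ok · (1,1)A 3/3 ok · (1,2)A 4/4 ok · (1,3)A 4/4 ok · (1,4)A 2/2 ok
Row 2: (2,2)A 2/2 ok · (2,3)A 3/3 ok · (2,4)A 3/3 ok
Row 3: (3,0)B 1/1 ok · (3,1)B 2/2 ok · (3,4)A 1/1 ok
Row 4: (4,1)B 1/1 ok · (4,3)A 0/0 ok
Row 5: (5,2)B 0/0 ok · (5,4)A 0/0 ok
Row 6: (6,1)B 0/0 ok
All meet the threshold, so the configuration is stable.

Yes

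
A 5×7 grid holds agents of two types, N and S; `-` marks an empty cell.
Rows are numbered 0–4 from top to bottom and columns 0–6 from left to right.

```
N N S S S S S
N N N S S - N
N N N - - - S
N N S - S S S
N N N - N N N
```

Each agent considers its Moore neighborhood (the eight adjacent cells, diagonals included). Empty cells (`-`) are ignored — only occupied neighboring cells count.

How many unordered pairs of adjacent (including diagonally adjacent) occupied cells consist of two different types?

Scan each occupied cell's neighbors to the right and below (and the two forward diagonals) so each pair is counted once.
Row 0: N(0,0)–N(0,1)= N(0,0)–N(1,0)= N(0,0)–N(1,1)= N(0,1)–S(0,2)≠ N(0,1)–N(1,1)= N(0,1)–N(1,2)= N(0,1)–N(1,0)= S(0,2)–S(0,3)= S(0,2)–N(1,2)≠ S(0,2)–S(1,3)= S(0,2)–N(1,1)≠ S(0,3)–S(0,4)= S(0,3)–S(1,3)= S(0,3)–S(1,4)= S(0,3)–N(1,2)≠ S(0,4)–S(0,5)= S(0,4)–S(1,4)= S(0,4)–S(1,3)= S(0,5)–S(0,6)= S(0,5)–N(1,6)≠ S(0,5)–S(1,4)= S(0,6)–N(1,6)≠  → 6/22 unlike.
Row 1: N(1,0)–N(1,1)= N(1,0)–N(2,0)= N(1,0)–N(2,1)= N(1,1)–N(1,2)= N(1,1)–N(2,1)= N(1,1)–N(2,2)= N(1,1)–N(2,0)= N(1,2)–S(1,3)≠ N(1,2)–N(2,2)= N(1,2)–N(2,1)= S(1,3)–S(1,4)= S(1,3)–N(2,2)≠ N(1,6)–S(2,6)≠  → 3/13 unlike.
Row 2: N(2,0)–N(2,1)= N(2,0)–N(3,0)= N(2,0)–N(3,1)= N(2,1)–N(2,2)= N(2,1)–N(3,1)= N(2,1)–S(3,2)≠ N(2,1)–N(3,0)= N(2,2)–S(3,2)≠ N(2,2)–N(3,1)= S(2,6)–S(3,6)= S(2,6)–S(3,5)=  → 2/11 unlike.
Row 3: N(3,0)–N(3,1)= N(3,0)–N(4,0)= N(3,0)–N(4,1)= N(3,1)–S(3,2)≠ N(3,1)–N(4,1)= N(3,1)–N(4,2)= N(3,1)–N(4,0)= S(3,2)–N(4,2)≠ S(3,2)–N(4,1)≠ S(3,4)–S(3,5)= S(3,4)–N(4,4)≠ S(3,4)–N(4,5)≠ S(3,5)–S(3,6)= S(3,5)–N(4,5)≠ S(3,5)–N(4,6)≠ S(3,5)–N(4,4)≠ S(3,6)–N(4,6)≠ S(3,6)–N(4,5)≠  → 10/18 unlike.
Row 4: N(4,0)–N(4,1)= N(4,1)–N(4,2)= N(4,4)–N(4,5)= N(4,5)–N(4,6)=  → 0/4 unlike.
Total adjacent occupied pairs: 68; unlike-type pairs: 21.

21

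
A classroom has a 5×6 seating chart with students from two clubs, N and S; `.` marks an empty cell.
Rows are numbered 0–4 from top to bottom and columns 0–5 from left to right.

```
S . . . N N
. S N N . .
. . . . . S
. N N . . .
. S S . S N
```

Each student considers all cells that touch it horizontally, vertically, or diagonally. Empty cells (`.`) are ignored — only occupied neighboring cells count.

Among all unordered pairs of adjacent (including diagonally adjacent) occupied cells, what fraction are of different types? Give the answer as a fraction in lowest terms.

Scan each occupied cell's neighbors to the right and below (and the two forward diagonals) so each pair is counted once.
From row 0: 0 unlike of 3 pairs (running 0/3).
From row 1: 1 unlike of 2 pairs (running 1/5).
From row 3: 4 unlike of 5 pairs (running 5/10).
From row 4: 1 unlike of 2 pairs (running 6/12).
Total adjacent occupied pairs: 12; unlike-type pairs: 6.
6/12 reduces to 1/2.

1/2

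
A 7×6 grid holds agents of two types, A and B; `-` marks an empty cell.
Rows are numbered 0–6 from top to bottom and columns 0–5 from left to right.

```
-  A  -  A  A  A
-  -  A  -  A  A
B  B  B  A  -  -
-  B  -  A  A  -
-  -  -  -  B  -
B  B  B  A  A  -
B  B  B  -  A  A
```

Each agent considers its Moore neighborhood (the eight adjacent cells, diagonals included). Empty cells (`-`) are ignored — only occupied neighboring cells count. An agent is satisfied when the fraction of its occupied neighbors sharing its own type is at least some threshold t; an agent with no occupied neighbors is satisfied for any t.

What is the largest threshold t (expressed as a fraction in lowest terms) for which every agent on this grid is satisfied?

0/1

Row 0: (0,1)A 1/1 · (0,3)A 3/3 · (0,4)A 4/4 · (0,5)A 3/3
Row 1: (1,2)A 3/5 · (1,4)A 5/5 · (1,5)A 3/3
Row 2: (2,0)B 2/2 · (2,1)B 3/4 · (2,2)B 2/5 · (2,3)A 4/5
Row 3: (3,1)B 3/3 · (3,3)A 2/4 · (3,4)A 2/3
Row 4: (4,4)B 0/4
Row 5: (5,0)B 3/3 · (5,1)B 5/5 · (5,2)B 3/4 · (5,3)A 2/5 · (5,4)A 3/4
Row 6: (6,0)B 3/3 · (6,1)B 5/5 · (6,2)B 3/4 · (6,4)A 3/3 · (6,5)A 2/2
The smallest same-type fraction is 0/4 at (4,4), which reduces to 0/1. Any threshold above that leaves this agent unsatisfied.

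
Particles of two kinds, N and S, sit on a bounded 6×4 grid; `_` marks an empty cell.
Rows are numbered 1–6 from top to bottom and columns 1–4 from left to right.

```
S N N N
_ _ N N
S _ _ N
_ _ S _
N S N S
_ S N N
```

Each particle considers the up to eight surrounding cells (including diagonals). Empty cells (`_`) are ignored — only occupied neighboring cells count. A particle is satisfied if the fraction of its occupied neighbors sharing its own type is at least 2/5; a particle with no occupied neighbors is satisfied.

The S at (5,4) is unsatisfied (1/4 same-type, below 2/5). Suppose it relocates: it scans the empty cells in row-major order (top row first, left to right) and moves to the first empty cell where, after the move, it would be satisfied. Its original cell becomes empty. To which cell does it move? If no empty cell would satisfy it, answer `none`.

(2,1)

Vacating (5,4). Empty cells in order:
  (2,1): 2/3 same-type → satisfied — stop here.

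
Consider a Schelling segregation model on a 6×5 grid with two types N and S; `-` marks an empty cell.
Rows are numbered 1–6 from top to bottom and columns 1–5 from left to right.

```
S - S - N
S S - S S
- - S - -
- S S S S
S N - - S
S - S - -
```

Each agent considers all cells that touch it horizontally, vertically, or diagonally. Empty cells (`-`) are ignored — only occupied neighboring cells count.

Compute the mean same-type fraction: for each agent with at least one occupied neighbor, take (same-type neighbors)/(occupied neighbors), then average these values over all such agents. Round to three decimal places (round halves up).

0.701

(1,1)S 2/2
(1,3)S 2/2
(1,5)N 0/2
(2,1)S 2/2
(2,2)S 4/4
(2,4)S 3/4
(2,5)S 1/2
(3,3)S 5/5
(4,2)S 3/4
(4,3)S 3/4
(4,4)S 4/4
(4,5)S 2/2
(5,1)S 2/3
(5,2)N 0/5
(5,5)S 2/2
(6,1)S 1/2
(6,3)S 0/1
Sum over 17 agents: 2/2 + 2/2 + 0/2 + 2/2 + 4/4 + 3/4 + 1/2 + 5/5 + 3/4 + 3/4 + 4/4 + 2/2 + 2/3 + 0/5 + 2/2 + 1/2 + 0/1 = 143/12; mean = 143/12 ÷ 17 = 143/204 = 0.700980… → 0.701.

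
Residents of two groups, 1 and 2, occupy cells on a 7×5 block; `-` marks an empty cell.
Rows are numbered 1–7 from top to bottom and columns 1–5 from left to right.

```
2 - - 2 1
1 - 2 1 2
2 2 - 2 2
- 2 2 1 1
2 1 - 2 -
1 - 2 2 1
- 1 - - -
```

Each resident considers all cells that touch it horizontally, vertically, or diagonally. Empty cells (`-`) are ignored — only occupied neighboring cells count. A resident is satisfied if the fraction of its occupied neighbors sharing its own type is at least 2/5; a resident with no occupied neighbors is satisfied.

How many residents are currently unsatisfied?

Row 1: (1,1)2 0/1 not · (1,4)2 2/4 satisfied · (1,5)1 1/3 not
Row 2: (2,1)1 0/3 not · (2,3)2 3/4 satisfied · (2,4)1 1/6 not · (2,5)2 3/5 satisfied
Row 3: (3,1)2 2/3 satisfied · (3,2)2 4/5 satisfied · (3,4)2 4/7 satisfied · (3,5)2 2/5 satisfied
Row 4: (4,2)2 4/5 satisfied · (4,3)2 4/6 satisfied · (4,4)1 1/5 not · (4,5)1 1/4 not
Row 5: (5,1)2 1/3 not · (5,2)1 1/5 not · (5,4)2 3/6 satisfied
Row 6: (6,1)1 2/3 satisfied · (6,3)2 2/4 satisfied · (6,4)2 2/3 satisfied · (6,5)1 0/2 not
Row 7: (7,2)1 1/2 satisfied
Unsatisfied: (1,1), (1,5), (2,1), (2,4), (4,4), (4,5), (5,1), (5,2), (6,5) — 9 in total.

9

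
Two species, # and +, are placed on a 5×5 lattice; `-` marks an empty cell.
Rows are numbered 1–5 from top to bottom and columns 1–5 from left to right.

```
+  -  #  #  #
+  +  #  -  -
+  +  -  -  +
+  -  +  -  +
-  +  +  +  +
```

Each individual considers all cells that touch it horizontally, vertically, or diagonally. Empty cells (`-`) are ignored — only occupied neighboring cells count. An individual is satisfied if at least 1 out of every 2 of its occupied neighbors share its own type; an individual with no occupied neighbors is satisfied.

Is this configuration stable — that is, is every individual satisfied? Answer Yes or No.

(1,1)+ 2/2 ok
(1,3)# 2/3 ok
(1,4)# 3/3 ok
(1,5)# 1/1 ok
(2,1)+ 4/4 ok
(2,2)+ 4/6 ok
(2,3)# 2/4 ok
(3,1)+ 4/4 ok
(3,2)+ 5/6 ok
(3,5)+ 1/1 ok
(4,1)+ 3/3 ok
(4,3)+ 4/4 ok
(4,5)+ 3/3 ok
(5,2)+ 3/3 ok
(5,3)+ 3/3 ok
(5,4)+ 4/4 ok
(5,5)+ 2/2 ok
All meet the threshold, so the configuration is stable.

Yes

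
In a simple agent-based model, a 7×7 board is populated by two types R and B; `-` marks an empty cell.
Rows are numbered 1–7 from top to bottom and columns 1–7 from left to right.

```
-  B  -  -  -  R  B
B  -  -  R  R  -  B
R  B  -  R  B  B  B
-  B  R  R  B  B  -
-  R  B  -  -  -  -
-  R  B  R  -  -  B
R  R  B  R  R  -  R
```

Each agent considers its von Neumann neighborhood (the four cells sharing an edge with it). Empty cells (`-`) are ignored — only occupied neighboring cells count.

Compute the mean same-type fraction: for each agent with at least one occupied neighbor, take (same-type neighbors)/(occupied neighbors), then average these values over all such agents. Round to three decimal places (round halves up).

Row 1: (1,2)B — no occupied neighbors · (1,6)R 0/1 · (1,7)B 1/2
Row 2: (2,1)B 0/1 · (2,4)R 2/2 · (2,5)R 1/2 · (2,7)B 2/2
Row 3: (3,1)R 0/2 · (3,2)B 1/2 · (3,4)R 2/3 · (3,5)B 2/4 · (3,6)B 3/3 · (3,7)B 2/2
Row 4: (4,2)B 1/3 · (4,3)R 1/3 · (4,4)R 2/3 · (4,5)B 2/3 · (4,6)B 2/2
Row 5: (5,2)R 1/3 · (5,3)B 1/3
Row 6: (6,2)R 2/3 · (6,3)B 2/4 · (6,4)R 1/2 · (6,7)B 0/1
Row 7: (7,1)R 1/1 · (7,2)R 2/3 · (7,3)B 1/3 · (7,4)R 2/3 · (7,5)R 1/1 · (7,7)R 0/1
Sum over 29 agents: 0/1 + 1/2 + 0/1 + 2/2 + 1/2 + 2/2 + 0/2 + 1/2 + 2/3 + 2/4 + 3/3 + 2/2 + 1/3 + 1/3 + 2/3 + 2/3 + 2/2 + 1/3 + 1/3 + 2/3 + 2/4 + 1/2 + 0/1 + 1/1 + 2/3 + 1/3 + 2/3 + 1/1 + 0/1 = 47/3; mean = 47/3 ÷ 29 = 47/87 = 0.540229… → 0.540.

0.540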